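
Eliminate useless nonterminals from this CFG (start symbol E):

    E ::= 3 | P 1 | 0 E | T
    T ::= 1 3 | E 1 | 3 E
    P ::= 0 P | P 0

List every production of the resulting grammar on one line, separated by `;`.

E ::= 3 | 0 E | T; T ::= 1 3 | E 1 | 3 E

Generating nonterminals: {E, T}.
Reachable from E after that: {E, T}.
Removed useless symbols: {P} and every production mentioning them.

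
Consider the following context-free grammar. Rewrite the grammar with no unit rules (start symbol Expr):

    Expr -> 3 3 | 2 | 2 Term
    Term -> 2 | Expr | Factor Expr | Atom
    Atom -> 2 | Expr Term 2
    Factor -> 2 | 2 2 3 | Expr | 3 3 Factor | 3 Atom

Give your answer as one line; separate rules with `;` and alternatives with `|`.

Expr -> 3 3 | 2 | 2 Term; Term -> 2 | Factor Expr | Expr Term 2 | 3 3 | 2 Term; Atom -> 2 | Expr Term 2; Factor -> 2 | 2 2 3 | 3 3 Factor | 3 Atom | 3 3 | 2 Term

Unit pairs: Factor ⇒* {Expr}; Term ⇒* {Atom, Expr}.
Replace each nonterminal's rules with the union of the non-unit rules of every nonterminal it unit-derives.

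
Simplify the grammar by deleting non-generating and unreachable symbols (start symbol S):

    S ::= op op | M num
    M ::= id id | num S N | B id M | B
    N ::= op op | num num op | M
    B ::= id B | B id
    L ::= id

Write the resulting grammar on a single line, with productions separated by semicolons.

Generating nonterminals: {L, M, N, S}.
Reachable from S after that: {M, N, S}.
Removed useless symbols: {B, L} and every production mentioning them.

S ::= op op | M num; M ::= id id | num S N; N ::= op op | num num op | M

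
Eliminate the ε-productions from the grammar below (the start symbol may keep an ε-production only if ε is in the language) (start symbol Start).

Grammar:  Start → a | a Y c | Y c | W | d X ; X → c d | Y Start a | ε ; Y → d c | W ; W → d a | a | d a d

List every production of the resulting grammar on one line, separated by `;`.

Nullable nonterminals: {X}.
ε ∉ L(G), so no ε-production is kept.
Expand every rule over subsets of its nullable positions: Start → d X gives d X | d.

Start → a | a Y c | Y c | W | d X | d; X → c d | Y Start a; Y → d c | W; W → d a | a | d a d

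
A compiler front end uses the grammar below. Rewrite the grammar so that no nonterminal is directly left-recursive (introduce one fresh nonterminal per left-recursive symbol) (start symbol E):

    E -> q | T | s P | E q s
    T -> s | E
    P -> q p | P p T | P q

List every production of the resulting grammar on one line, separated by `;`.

E, P are directly left-recursive.
For E: α = {q s}, β = {q, T, s P}. Rewrite as E → β E' and E' → α E' | ε.
For P: α = {p T, q}, β = {q p}. Rewrite as P → β P' and P' → α P' | ε.

E -> q E' | T E' | s P E'; T -> s | E; P -> q p P'; E' -> q s E' | ε; P' -> p T P' | q P' | ε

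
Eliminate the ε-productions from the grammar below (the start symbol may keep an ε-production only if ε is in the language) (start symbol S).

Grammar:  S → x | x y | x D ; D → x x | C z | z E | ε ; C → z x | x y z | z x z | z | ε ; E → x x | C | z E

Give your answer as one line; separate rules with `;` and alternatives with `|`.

The nullable symbols are {C, D, E}.
ε ∉ L(G), so no ε-production is kept.
Expand every rule over subsets of its nullable positions: D → C z gives C z | z. E → z E gives z E | z.

S → x | x y | x D; D → x x | C z | z | z E; C → z x | x y z | z x z | z; E → x x | C | z E | z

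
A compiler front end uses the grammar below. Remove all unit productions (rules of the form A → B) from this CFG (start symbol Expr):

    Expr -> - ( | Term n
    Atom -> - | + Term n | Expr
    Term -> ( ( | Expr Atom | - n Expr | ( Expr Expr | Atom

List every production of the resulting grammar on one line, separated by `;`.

Expr -> - ( | Term n; Atom -> - | + Term n | - ( | Term n; Term -> ( ( | Expr Atom | - n Expr | ( Expr Expr | - | + Term n | - ( | Term n

Unit pairs: Atom ⇒* {Expr}; Term ⇒* {Atom, Expr}.
Replace each nonterminal's rules with the union of the non-unit rules of every nonterminal it unit-derives.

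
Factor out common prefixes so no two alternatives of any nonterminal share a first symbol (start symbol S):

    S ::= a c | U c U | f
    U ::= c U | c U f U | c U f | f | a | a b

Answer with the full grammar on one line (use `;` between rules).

U has alternatives sharing prefix 'c U': factor to U → c U U' with U' → ε | f U | f.
U has alternatives sharing prefix 'a': factor to U → a U'' with U'' → ε | b.
U' has alternatives sharing prefix 'f': factor to U' → f U''' with U''' → U | ε.

S ::= a c | U c U | f; U ::= f | c U U' | a U''; U' ::= ε | f U'''; U'' ::= ε | b; U''' ::= U | ε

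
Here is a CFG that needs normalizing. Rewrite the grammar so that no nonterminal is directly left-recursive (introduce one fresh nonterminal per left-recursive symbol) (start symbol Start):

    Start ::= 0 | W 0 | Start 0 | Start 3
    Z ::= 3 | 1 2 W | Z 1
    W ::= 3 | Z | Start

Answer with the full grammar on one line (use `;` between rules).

Directly left-recursive nonterminals: Start, Z.
For Start: α = {0, 3}, β = {0, W 0}. Rewrite as Start → β Start1 and Start1 → α Start1 | ε.
For Z: α = {1}, β = {3, 1 2 W}. Rewrite as Z → β Z1 and Z1 → α Z1 | ε.

Start ::= 0 Start1 | W 0 Start1; Z ::= 3 Z1 | 1 2 W Z1; W ::= 3 | Z | Start; Start1 ::= 0 Start1 | 3 Start1 | ε; Z1 ::= 1 Z1 | ε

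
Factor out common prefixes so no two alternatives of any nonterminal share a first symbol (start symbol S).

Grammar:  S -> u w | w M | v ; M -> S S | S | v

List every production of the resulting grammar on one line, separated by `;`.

M has alternatives sharing prefix 'S': factor to M → S M' with M' → S | ε.

S -> u w | w M | v; M -> v | S M'; M' -> S | eps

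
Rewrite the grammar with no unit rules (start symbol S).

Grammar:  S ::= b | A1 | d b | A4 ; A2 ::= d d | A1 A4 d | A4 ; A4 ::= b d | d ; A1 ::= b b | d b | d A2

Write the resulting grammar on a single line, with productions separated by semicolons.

S ::= b d | d | b b | d b | d A2 | b; A2 ::= b d | d | d d | A1 A4 d; A4 ::= b d | d; A1 ::= b b | d b | d A2

Unit pairs: A2 ⇒* {A4}; S ⇒* {A1, A4}.
For each unit pair (A, B), copy every non-unit production of B to A, then drop all unit productions.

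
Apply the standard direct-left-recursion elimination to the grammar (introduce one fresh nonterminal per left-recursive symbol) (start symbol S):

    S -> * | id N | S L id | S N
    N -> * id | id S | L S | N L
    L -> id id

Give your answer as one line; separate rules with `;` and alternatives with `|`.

S, N are directly left-recursive.
For S: α = {L id, N}, β = {*, id N}. Rewrite as S → β S' and S' → α S' | ε.
For N: α = {L}, β = {* id, id S, L S}. Rewrite as N → β N' and N' → α N' | ε.

S -> * S' | id N S'; N -> * id N' | id S N' | L S N'; L -> id id; S' -> L id S' | N S' | ε; N' -> L N' | ε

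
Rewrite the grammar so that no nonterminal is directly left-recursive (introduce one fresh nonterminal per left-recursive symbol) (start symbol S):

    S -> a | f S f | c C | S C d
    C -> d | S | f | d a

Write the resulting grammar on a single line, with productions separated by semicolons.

S -> a S' | f S f S' | c C S'; C -> d | S | f | d a; S' -> C d S' | ε

Directly left-recursive nonterminal: S.
For S: α = {C d}, β = {a, f S f, c C}. Rewrite as S → β S' and S' → α S' | ε.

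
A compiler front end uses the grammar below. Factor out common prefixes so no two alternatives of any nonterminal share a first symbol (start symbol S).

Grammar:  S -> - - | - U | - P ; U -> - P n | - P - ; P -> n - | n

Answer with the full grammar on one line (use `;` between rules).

S -> - S'; U -> - P U'; P -> n P'; S' -> - | U | P; U' -> n | -; P' -> - | ε

S has alternatives sharing prefix '-': factor to S → - S' with S' → - | U | P.
U has alternatives sharing prefix '- P': factor to U → - P U' with U' → n | -.
P has alternatives sharing prefix 'n': factor to P → n P' with P' → - | ε.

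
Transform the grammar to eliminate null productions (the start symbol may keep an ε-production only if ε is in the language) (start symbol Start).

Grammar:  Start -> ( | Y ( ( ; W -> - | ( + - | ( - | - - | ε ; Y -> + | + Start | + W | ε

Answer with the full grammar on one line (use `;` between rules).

Start -> ( | Y ( ( | ( (; W -> - | ( + - | ( - | - -; Y -> + | + Start | + W

The nullable symbols are {W, Y}.
ε ∉ L(G), so no ε-production is kept.
Expand every rule over subsets of its nullable positions: Start → Y ( ( gives Y ( ( | ( (.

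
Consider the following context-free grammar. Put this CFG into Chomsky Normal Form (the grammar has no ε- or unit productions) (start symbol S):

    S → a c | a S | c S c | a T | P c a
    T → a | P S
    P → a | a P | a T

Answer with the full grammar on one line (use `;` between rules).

S → X1 X2 | X1 S | X2 Y1 | X1 T | P Y2; T → a | P S; P → a | X1 P | X1 T; X1 → a; X2 → c; Y1 → S X2; Y2 → X2 X1

Introduce a nonterminal for each terminal appearing in a rule of length ≥ 2: X1 → a, X2 → c.
Binarize each right-hand side of length ≥ 3 by chaining fresh nonterminals (Y1, Y2, …): affected rules were S → X2 S X2; S → P X2 X1.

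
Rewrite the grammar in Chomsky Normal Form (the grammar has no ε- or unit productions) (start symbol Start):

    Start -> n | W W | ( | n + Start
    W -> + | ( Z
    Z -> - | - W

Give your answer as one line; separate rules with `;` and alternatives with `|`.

Introduce a nonterminal for each terminal appearing in a rule of length ≥ 2: X1 → n, X2 → +, X3 → (, X4 → -.
Binarize each right-hand side of length ≥ 3 by chaining fresh nonterminals (Y1, Y2, …): affected rules were Start → X1 X2 Start.

Start -> n | W W | ( | X1 Y1; W -> + | X3 Z; Z -> - | X4 W; X1 -> n; X2 -> +; X3 -> (; X4 -> -; Y1 -> X2 Start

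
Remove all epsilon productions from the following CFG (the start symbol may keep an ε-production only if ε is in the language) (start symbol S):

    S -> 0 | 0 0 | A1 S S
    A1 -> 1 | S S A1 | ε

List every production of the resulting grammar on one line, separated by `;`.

S -> 0 | 0 0 | A1 S S | S S; A1 -> 1 | S S A1 | S S

The nullable symbols are {A1}.
ε ∉ L(G), so no ε-production is kept.
Expand every rule over subsets of its nullable positions: S → A1 S S gives A1 S S | S S. A1 → S S A1 gives S S A1 | S S.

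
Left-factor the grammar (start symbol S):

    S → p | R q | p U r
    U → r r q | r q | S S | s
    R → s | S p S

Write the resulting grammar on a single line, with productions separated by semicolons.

S → R q | p S'; U → S S | s | r U'; R → s | S p S; S' → ε | U r; U' → r q | q

S has alternatives sharing prefix 'p': factor to S → p S' with S' → ε | U r.
U has alternatives sharing prefix 'r': factor to U → r U' with U' → r q | q.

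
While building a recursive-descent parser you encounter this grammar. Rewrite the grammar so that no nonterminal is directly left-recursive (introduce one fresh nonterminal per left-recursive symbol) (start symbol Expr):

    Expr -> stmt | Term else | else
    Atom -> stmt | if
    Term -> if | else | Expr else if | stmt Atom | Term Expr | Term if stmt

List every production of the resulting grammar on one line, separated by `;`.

Directly left-recursive nonterminal: Term.
For Term: α = {Expr, if stmt}, β = {if, else, Expr else if, stmt Atom}. Rewrite as Term → β Term1 and Term1 → α Term1 | ε.

Expr -> stmt | Term else | else; Atom -> stmt | if; Term -> if Term1 | else Term1 | Expr else if Term1 | stmt Atom Term1; Term1 -> Expr Term1 | if stmt Term1 | ε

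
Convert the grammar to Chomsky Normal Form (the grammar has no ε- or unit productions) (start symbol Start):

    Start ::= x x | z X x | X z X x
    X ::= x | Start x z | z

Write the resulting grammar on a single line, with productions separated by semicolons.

Start ::= X1 X1 | X2 Y1 | X Y2; X ::= x | Start Y4 | z; X1 ::= x; X2 ::= z; Y1 ::= X X1; Y2 ::= X2 Y3; Y3 ::= X X1; Y4 ::= X1 X2

Introduce a nonterminal for each terminal appearing in a rule of length ≥ 2: X1 → x, X2 → z.
Binarize each right-hand side of length ≥ 3 by chaining fresh nonterminals (Y1, Y2, …): affected rules were Start → X2 X X1; Start → X X2 X X1; X → Start X1 X2.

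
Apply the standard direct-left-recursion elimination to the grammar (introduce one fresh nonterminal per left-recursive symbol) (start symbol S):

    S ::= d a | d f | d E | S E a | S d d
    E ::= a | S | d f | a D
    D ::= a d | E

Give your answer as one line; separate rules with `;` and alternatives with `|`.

S ::= d a S' | d f S' | d E S'; E ::= a | S | d f | a D; D ::= a d | E; S' ::= E a S' | d d S' | epsilon

S is directly left-recursive.
For S: α = {E a, d d}, β = {d a, d f, d E}. Rewrite as S → β S' and S' → α S' | ε.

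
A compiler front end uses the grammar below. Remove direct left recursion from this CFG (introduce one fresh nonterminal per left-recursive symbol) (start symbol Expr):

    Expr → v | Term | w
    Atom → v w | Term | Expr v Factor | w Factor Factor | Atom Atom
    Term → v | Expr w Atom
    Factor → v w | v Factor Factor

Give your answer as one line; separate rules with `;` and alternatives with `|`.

Expr → v | Term | w; Atom → v w Atom1 | Term Atom1 | Expr v Factor Atom1 | w Factor Factor Atom1; Term → v | Expr w Atom; Factor → v w | v Factor Factor; Atom1 → Atom Atom1 | eps

Left recursion appears on Atom.
For Atom: α = {Atom}, β = {v w, Term, Expr v Factor, w Factor Factor}. Rewrite as Atom → β Atom1 and Atom1 → α Atom1 | ε.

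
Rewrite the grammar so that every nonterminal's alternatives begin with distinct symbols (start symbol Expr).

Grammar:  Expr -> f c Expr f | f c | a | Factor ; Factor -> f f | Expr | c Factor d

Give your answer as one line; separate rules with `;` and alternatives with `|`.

Expr has alternatives sharing prefix 'f c': factor to Expr → f c Expr1 with Expr1 → Expr f | ε.

Expr -> a | Factor | f c Expr1; Factor -> f f | Expr | c Factor d; Expr1 -> Expr f | ε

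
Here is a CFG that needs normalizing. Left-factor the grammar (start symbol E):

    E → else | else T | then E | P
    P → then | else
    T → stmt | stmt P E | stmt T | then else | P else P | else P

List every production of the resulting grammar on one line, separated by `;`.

E has alternatives sharing prefix 'else': factor to E → else E' with E' → ε | T.
T has alternatives sharing prefix 'stmt': factor to T → stmt T' with T' → ε | P E | T.

E → then E | P | else E'; P → then | else; T → then else | P else P | else P | stmt T'; E' → ε | T; T' → ε | P E | T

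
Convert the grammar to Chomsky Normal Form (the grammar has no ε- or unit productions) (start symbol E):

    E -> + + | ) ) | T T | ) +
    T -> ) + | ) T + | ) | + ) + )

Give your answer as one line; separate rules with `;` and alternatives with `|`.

E -> X1 X1 | X2 X2 | T T | X2 X1; T -> X2 X1 | X2 Y1 | ) | X1 Y2; X1 -> +; X2 -> ); Y1 -> T X1; Y2 -> X2 Y3; Y3 -> X1 X2

Introduce a nonterminal for each terminal appearing in a rule of length ≥ 2: X1 → +, X2 → ).
Binarize each right-hand side of length ≥ 3 by chaining fresh nonterminals (Y1, Y2, …): affected rules were T → X2 T X1; T → X1 X2 X1 X2.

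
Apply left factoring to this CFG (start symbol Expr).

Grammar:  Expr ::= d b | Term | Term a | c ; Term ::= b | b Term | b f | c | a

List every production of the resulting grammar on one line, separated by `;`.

Expr has alternatives sharing prefix 'Term': factor to Expr → Term Expr1 with Expr1 → ε | a.
Term has alternatives sharing prefix 'b': factor to Term → b Term1 with Term1 → ε | Term | f.

Expr ::= d b | c | Term Expr1; Term ::= c | a | b Term1; Expr1 ::= ε | a; Term1 ::= ε | Term | f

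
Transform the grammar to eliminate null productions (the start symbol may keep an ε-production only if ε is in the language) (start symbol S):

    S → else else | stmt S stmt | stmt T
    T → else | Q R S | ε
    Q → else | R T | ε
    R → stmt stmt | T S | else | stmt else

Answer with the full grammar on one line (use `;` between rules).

S → else else | stmt S stmt | stmt T | stmt; T → else | Q R S | R S; Q → else | R T | R; R → stmt stmt | T S | S | else | stmt else

The nullable symbols are {Q, T}.
ε ∉ L(G), so no ε-production is kept.
For each production, add variants omitting each subset of nullable occurrences: S → stmt T gives stmt T | stmt. T → Q R S gives Q R S | R S. Q → R T gives R T | R. R → T S gives T S | S.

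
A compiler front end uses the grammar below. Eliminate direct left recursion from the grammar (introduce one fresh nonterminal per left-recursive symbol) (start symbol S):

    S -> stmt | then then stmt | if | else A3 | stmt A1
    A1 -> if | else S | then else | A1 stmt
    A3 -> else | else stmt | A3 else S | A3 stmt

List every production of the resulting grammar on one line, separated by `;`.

Left recursion appears on A1, A3.
For A1: α = {stmt}, β = {if, else S, then else}. Rewrite as A1 → β A1' and A1' → α A1' | ε.
For A3: α = {else S, stmt}, β = {else, else stmt}. Rewrite as A3 → β A3' and A3' → α A3' | ε.

S -> stmt | then then stmt | if | else A3 | stmt A1; A1 -> if A1' | else S A1' | then else A1'; A3 -> else A3' | else stmt A3'; A1' -> stmt A1' | ε; A3' -> else S A3' | stmt A3' | ε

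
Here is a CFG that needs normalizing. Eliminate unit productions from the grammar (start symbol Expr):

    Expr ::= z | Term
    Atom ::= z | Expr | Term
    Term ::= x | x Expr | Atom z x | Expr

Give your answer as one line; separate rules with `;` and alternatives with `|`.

Unit pairs: Atom ⇒* {Expr, Term}; Expr ⇒* {Term}; Term ⇒* {Expr}.
For each unit pair (A, B), copy every non-unit production of B to A, then drop all unit productions.

Expr ::= x | x Expr | Atom z x | z; Atom ::= x | x Expr | Atom z x | z; Term ::= x | x Expr | Atom z x | z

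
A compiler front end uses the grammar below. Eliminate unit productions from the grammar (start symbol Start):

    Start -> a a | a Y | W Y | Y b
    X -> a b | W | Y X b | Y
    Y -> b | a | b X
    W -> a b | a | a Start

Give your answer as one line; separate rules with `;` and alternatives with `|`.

Start -> a a | a Y | W Y | Y b; X -> b | a | b X | a b | Y X b | a Start; Y -> b | a | b X; W -> a b | a | a Start

Unit pairs: X ⇒* {W, Y}.
For every A with A ⇒* B via unit rules, add B's non-unit alternatives to A; then delete every rule of the form X → Y.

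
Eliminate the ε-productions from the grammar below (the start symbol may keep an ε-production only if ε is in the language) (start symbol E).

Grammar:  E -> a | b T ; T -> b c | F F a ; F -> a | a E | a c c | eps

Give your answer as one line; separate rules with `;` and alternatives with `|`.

The nullable symbols are {F}.
ε ∉ L(G), so no ε-production is kept.
For each production, add variants omitting each subset of nullable occurrences: T → F F a gives F F a | F a | a.

E -> a | b T; T -> b c | F F a | F a | a; F -> a | a E | a c c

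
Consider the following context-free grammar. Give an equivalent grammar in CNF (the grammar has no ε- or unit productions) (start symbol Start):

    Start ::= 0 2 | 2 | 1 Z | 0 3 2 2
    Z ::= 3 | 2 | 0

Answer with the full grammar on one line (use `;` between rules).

Introduce a nonterminal for each terminal appearing in a rule of length ≥ 2: X1 → 0, X2 → 2, X3 → 1, X4 → 3.
Binarize each right-hand side of length ≥ 3 by chaining fresh nonterminals (Y1, Y2, …): affected rules were Start → X1 X4 X2 X2.

Start ::= X1 X2 | 2 | X3 Z | X1 Y1; Z ::= 3 | 2 | 0; X1 ::= 0; X2 ::= 2; X3 ::= 1; X4 ::= 3; Y1 ::= X4 Y2; Y2 ::= X2 X2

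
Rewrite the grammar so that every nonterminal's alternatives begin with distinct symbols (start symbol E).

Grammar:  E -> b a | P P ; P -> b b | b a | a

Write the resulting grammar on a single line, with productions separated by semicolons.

P has alternatives sharing prefix 'b': factor to P → b P' with P' → b | a.

E -> b a | P P; P -> a | b P'; P' -> b | a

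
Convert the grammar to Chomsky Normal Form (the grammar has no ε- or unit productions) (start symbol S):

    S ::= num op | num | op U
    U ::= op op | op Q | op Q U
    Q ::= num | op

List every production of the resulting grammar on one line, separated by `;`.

S ::= X1 X2 | num | X2 U; U ::= X2 X2 | X2 Q | X2 Y1; Q ::= num | op; X1 ::= num; X2 ::= op; Y1 ::= Q U

Introduce a nonterminal for each terminal appearing in a rule of length ≥ 2: X1 → num, X2 → op.
Binarize each right-hand side of length ≥ 3 by chaining fresh nonterminals (Y1, Y2, …): affected rules were U → X2 Q U.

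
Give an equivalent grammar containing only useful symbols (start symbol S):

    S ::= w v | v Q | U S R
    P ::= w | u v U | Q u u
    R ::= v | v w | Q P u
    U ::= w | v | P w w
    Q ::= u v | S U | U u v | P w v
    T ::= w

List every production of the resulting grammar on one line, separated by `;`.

Generating nonterminals: {P, Q, R, S, T, U}.
Reachable from S after that: {P, Q, R, S, U}.
Removed useless symbols: {T} and every production mentioning them.

S ::= w v | v Q | U S R; P ::= w | u v U | Q u u; R ::= v | v w | Q P u; U ::= w | v | P w w; Q ::= u v | S U | U u v | P w v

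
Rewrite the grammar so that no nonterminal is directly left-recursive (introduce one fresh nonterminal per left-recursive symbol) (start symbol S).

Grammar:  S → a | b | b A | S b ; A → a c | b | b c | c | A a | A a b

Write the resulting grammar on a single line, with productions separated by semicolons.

S → a S' | b S' | b A S'; A → a c A' | b A' | b c A' | c A'; S' → b S' | ε; A' → a A' | a b A' | ε

Left recursion appears on S, A.
For S: α = {b}, β = {a, b, b A}. Rewrite as S → β S' and S' → α S' | ε.
For A: α = {a, a b}, β = {a c, b, b c, c}. Rewrite as A → β A' and A' → α A' | ε.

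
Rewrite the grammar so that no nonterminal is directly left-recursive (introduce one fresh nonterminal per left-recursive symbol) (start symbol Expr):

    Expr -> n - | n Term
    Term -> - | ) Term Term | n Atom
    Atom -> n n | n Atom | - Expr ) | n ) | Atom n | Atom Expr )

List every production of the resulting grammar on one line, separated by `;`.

Left recursion appears on Atom.
For Atom: α = {n, Expr )}, β = {n n, n Atom, - Expr ), n )}. Rewrite as Atom → β Atom1 and Atom1 → α Atom1 | ε.

Expr -> n - | n Term; Term -> - | ) Term Term | n Atom; Atom -> n n Atom1 | n Atom Atom1 | - Expr ) Atom1 | n ) Atom1; Atom1 -> n Atom1 | Expr ) Atom1 | ε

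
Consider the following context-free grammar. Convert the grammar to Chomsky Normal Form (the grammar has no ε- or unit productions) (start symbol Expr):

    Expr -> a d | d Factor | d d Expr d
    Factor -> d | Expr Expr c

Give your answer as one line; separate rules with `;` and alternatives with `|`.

Expr -> X1 X2 | X2 Factor | X2 Y1; Factor -> d | Expr Y3; X1 -> a; X2 -> d; X3 -> c; Y1 -> X2 Y2; Y2 -> Expr X2; Y3 -> Expr X3

Introduce a nonterminal for each terminal appearing in a rule of length ≥ 2: X1 → a, X2 → d, X3 → c.
Binarize each right-hand side of length ≥ 3 by chaining fresh nonterminals (Y1, Y2, …): affected rules were Expr → X2 X2 Expr X2; Factor → Expr Expr X3.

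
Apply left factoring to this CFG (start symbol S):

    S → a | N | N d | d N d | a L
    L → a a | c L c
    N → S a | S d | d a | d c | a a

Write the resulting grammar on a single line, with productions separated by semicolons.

S → d N d | a S' | N S''; L → a a | c L c; N → a a | S N' | d N''; S' → ε | L; S'' → ε | d; N' → a | d; N'' → a | c

S has alternatives sharing prefix 'a': factor to S → a S' with S' → ε | L.
S has alternatives sharing prefix 'N': factor to S → N S'' with S'' → ε | d.
N has alternatives sharing prefix 'S': factor to N → S N' with N' → a | d.
N has alternatives sharing prefix 'd': factor to N → d N'' with N'' → a | c.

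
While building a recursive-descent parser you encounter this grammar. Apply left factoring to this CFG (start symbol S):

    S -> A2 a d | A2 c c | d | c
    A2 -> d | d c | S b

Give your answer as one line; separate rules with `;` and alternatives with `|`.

S has alternatives sharing prefix 'A2': factor to S → A2 S' with S' → a d | c c.
A2 has alternatives sharing prefix 'd': factor to A2 → d A2' with A2' → ε | c.

S -> d | c | A2 S'; A2 -> S b | d A2'; S' -> a d | c c; A2' -> ε | c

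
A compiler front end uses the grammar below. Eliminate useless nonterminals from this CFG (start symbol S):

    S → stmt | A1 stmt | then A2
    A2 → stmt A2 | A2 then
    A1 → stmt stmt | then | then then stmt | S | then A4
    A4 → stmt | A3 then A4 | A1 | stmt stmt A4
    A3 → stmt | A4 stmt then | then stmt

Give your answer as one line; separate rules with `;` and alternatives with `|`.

S → stmt | A1 stmt; A1 → stmt stmt | then | then then stmt | S | then A4; A4 → stmt | A3 then A4 | A1 | stmt stmt A4; A3 → stmt | A4 stmt then | then stmt

Generating nonterminals: {A1, A3, A4, S}.
Reachable from S after that: {A1, A3, A4, S}.
Removed useless symbols: {A2} and every production mentioning them.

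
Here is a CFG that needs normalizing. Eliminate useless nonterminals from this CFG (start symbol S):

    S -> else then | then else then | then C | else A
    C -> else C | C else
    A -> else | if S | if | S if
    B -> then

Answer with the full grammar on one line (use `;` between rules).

Generating nonterminals: {A, B, S}.
Reachable from S after that: {A, S}.
Removed useless symbols: {B, C} and every production mentioning them.

S -> else then | then else then | else A; A -> else | if S | if | S if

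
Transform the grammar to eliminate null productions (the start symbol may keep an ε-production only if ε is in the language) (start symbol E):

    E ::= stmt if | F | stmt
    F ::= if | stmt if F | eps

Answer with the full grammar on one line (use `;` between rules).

E ::= stmt if | F | stmt | ε; F ::= if | stmt if F | stmt if

Nullable nonterminals: {E, F}.
ε ∈ L(G) since E is nullable, so keep E → ε.
Expand every rule over subsets of its nullable positions: F → stmt if F gives stmt if F | stmt if.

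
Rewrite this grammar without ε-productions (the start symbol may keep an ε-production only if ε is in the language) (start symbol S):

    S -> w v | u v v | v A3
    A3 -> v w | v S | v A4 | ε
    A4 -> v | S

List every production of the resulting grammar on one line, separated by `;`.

Nullable set = {A3}.
ε ∉ L(G), so no ε-production is kept.
Add the nullable-subset variants: S → v A3 gives v A3 | v.

S -> w v | u v v | v A3 | v; A3 -> v w | v S | v A4; A4 -> v | S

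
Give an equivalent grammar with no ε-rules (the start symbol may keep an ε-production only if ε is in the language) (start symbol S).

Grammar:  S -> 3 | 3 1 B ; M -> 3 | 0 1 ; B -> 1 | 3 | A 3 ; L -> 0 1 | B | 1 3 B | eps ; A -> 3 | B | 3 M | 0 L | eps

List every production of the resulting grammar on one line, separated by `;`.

Nullable set = {A, L}.
ε ∉ L(G), so no ε-production is kept.
Add the nullable-subset variants: A → 0 L gives 0 L | 0.

S -> 3 | 3 1 B; M -> 3 | 0 1; B -> 1 | 3 | A 3; L -> 0 1 | B | 1 3 B; A -> 3 | B | 3 M | 0 L | 0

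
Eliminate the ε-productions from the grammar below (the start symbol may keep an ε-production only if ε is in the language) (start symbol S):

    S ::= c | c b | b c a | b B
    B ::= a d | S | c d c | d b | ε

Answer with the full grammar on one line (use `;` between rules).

Nullable set = {B}.
ε ∉ L(G), so no ε-production is kept.
Add the nullable-subset variants: S → b B gives b B | b.

S ::= c | c b | b c a | b B | b; B ::= a d | S | c d c | d b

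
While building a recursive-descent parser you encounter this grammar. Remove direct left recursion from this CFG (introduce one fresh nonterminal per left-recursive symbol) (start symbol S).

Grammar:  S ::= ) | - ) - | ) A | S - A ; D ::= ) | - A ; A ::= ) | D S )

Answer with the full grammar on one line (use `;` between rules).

Directly left-recursive nonterminal: S.
For S: α = {- A}, β = {), - ) -, ) A}. Rewrite as S → β S' and S' → α S' | ε.

S ::= ) S' | - ) - S' | ) A S'; D ::= ) | - A; A ::= ) | D S ); S' ::= - A S' | ε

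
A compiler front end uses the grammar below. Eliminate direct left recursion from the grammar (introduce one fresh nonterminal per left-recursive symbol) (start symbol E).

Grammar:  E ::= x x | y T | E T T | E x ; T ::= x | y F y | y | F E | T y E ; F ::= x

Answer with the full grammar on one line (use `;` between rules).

E, T are directly left-recursive.
For E: α = {T T, x}, β = {x x, y T}. Rewrite as E → β E' and E' → α E' | ε.
For T: α = {y E}, β = {x, y F y, y, F E}. Rewrite as T → β T' and T' → α T' | ε.

E ::= x x E' | y T E'; T ::= x T' | y F y T' | y T' | F E T'; F ::= x; E' ::= T T E' | x E' | ε; T' ::= y E T' | ε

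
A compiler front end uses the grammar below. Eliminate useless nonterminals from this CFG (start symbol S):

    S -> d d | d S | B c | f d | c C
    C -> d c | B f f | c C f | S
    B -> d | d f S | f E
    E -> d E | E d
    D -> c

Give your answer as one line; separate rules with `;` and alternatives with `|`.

Generating nonterminals: {B, C, D, S}.
Reachable from S after that: {B, C, S}.
Removed useless symbols: {D, E} and every production mentioning them.

S -> d d | d S | B c | f d | c C; C -> d c | B f f | c C f | S; B -> d | d f S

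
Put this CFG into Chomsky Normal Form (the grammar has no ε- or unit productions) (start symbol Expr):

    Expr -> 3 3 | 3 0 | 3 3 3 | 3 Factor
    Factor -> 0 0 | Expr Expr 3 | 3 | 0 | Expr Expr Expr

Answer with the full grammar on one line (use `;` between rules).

Introduce a nonterminal for each terminal appearing in a rule of length ≥ 2: X1 → 3, X2 → 0.
Binarize each right-hand side of length ≥ 3 by chaining fresh nonterminals (Y1, Y2, …): affected rules were Expr → X1 X1 X1; Factor → Expr Expr X1; Factor → Expr Expr Expr.

Expr -> X1 X1 | X1 X2 | X1 Y1 | X1 Factor; Factor -> X2 X2 | Expr Y2 | 3 | 0 | Expr Y3; X1 -> 3; X2 -> 0; Y1 -> X1 X1; Y2 -> Expr X1; Y3 -> Expr Expr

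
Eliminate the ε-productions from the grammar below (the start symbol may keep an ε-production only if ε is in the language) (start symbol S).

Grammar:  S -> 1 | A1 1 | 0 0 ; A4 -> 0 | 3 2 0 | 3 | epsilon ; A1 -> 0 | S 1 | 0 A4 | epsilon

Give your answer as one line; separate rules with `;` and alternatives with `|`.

Nullable nonterminals: {A1, A4}.
ε ∉ L(G), so no ε-production is kept.

S -> 1 | A1 1 | 0 0; A4 -> 0 | 3 2 0 | 3; A1 -> 0 | S 1 | 0 A4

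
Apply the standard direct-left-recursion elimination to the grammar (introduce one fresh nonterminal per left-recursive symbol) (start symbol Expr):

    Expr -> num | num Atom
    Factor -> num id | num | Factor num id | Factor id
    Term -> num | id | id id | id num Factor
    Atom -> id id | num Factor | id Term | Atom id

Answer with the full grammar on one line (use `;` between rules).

Directly left-recursive nonterminals: Factor, Atom.
For Factor: α = {num id, id}, β = {num id, num}. Rewrite as Factor → β Factor1 and Factor1 → α Factor1 | ε.
For Atom: α = {id}, β = {id id, num Factor, id Term}. Rewrite as Atom → β Atom1 and Atom1 → α Atom1 | ε.

Expr -> num | num Atom; Factor -> num id Factor1 | num Factor1; Term -> num | id | id id | id num Factor; Atom -> id id Atom1 | num Factor Atom1 | id Term Atom1; Factor1 -> num id Factor1 | id Factor1 | eps; Atom1 -> id Atom1 | eps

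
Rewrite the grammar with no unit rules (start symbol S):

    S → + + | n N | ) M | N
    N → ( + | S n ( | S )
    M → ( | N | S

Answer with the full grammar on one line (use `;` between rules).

S → + + | n N | ) M | ( + | S n ( | S ); N → ( + | S n ( | S ); M → + + | n N | ) M | ( + | S n ( | S ) | (

Unit pairs: M ⇒* {N, S}; S ⇒* {N}.
Replace each nonterminal's rules with the union of the non-unit rules of every nonterminal it unit-derives.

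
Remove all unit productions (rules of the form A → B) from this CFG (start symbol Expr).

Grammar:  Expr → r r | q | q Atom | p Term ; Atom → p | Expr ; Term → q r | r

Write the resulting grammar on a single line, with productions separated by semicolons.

Expr → r r | q | q Atom | p Term; Atom → p | r r | q | q Atom | p Term; Term → q r | r

Unit pairs: Atom ⇒* {Expr}.
Replace each nonterminal's rules with the union of the non-unit rules of every nonterminal it unit-derives.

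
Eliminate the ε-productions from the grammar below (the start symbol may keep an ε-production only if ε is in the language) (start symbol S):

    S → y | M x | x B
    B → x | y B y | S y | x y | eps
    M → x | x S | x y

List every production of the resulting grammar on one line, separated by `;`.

Nullable set = {B}.
ε ∉ L(G), so no ε-production is kept.
Add the nullable-subset variants: S → x B gives x B | x. B → y B y gives y B y | y y.

S → y | M x | x B | x; B → x | y B y | y y | S y | x y; M → x | x S | x y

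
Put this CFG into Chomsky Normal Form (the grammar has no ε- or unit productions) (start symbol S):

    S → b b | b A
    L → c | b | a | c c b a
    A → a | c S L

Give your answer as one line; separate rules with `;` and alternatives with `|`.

S → X1 X1 | X1 A; L → c | b | a | X2 Y1; A → a | X2 Y3; X1 → b; X2 → c; X3 → a; Y1 → X2 Y2; Y2 → X1 X3; Y3 → S L

Introduce a nonterminal for each terminal appearing in a rule of length ≥ 2: X1 → b, X2 → c, X3 → a.
Binarize each right-hand side of length ≥ 3 by chaining fresh nonterminals (Y1, Y2, …): affected rules were L → X2 X2 X1 X3; A → X2 S L.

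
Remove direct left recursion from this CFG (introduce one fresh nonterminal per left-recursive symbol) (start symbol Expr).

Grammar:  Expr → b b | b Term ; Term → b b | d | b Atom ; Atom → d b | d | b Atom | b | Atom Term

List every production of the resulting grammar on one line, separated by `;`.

Atom is directly left-recursive.
For Atom: α = {Term}, β = {d b, d, b Atom, b}. Rewrite as Atom → β Atom1 and Atom1 → α Atom1 | ε.

Expr → b b | b Term; Term → b b | d | b Atom; Atom → d b Atom1 | d Atom1 | b Atom Atom1 | b Atom1; Atom1 → Term Atom1 | ε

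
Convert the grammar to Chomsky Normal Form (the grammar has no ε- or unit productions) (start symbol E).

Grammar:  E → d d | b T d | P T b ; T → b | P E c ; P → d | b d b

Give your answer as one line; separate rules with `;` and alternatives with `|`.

E → X1 X1 | X2 Y1 | P Y2; T → b | P Y3; P → d | X2 Y4; X1 → d; X2 → b; X3 → c; Y1 → T X1; Y2 → T X2; Y3 → E X3; Y4 → X1 X2

Introduce a nonterminal for each terminal appearing in a rule of length ≥ 2: X1 → d, X2 → b, X3 → c.
Binarize each right-hand side of length ≥ 3 by chaining fresh nonterminals (Y1, Y2, …): affected rules were E → X2 T X1; E → P T X2; T → P E X3; P → X2 X1 X2.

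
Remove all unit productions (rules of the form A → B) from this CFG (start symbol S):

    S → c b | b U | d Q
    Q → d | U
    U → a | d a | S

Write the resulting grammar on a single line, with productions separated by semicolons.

S → c b | b U | d Q; Q → a | d a | c b | b U | d Q | d; U → a | d a | c b | b U | d Q

Unit pairs: Q ⇒* {S, U}; U ⇒* {S}.
Replace each nonterminal's rules with the union of the non-unit rules of every nonterminal it unit-derives.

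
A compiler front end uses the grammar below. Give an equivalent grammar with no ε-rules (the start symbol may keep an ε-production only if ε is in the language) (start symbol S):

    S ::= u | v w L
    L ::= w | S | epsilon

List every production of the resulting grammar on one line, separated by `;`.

The nullable symbols are {L}.
ε ∉ L(G), so no ε-production is kept.
For each production, add variants omitting each subset of nullable occurrences: S → v w L gives v w L | v w.

S ::= u | v w L | v w; L ::= w | S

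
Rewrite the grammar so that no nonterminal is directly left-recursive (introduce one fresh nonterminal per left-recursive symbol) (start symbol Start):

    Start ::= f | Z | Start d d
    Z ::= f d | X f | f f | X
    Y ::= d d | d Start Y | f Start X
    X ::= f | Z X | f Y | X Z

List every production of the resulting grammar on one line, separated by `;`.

Left recursion appears on Start, X.
For Start: α = {d d}, β = {f, Z}. Rewrite as Start → β Start1 and Start1 → α Start1 | ε.
For X: α = {Z}, β = {f, Z X, f Y}. Rewrite as X → β X1 and X1 → α X1 | ε.

Start ::= f Start1 | Z Start1; Z ::= f d | X f | f f | X; Y ::= d d | d Start Y | f Start X; X ::= f X1 | Z X X1 | f Y X1; Start1 ::= d d Start1 | ε; X1 ::= Z X1 | ε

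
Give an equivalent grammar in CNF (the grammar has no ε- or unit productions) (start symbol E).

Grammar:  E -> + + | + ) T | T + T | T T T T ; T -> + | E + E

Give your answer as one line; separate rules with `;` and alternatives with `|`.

Introduce a nonterminal for each terminal appearing in a rule of length ≥ 2: X1 → +, X2 → ).
Binarize each right-hand side of length ≥ 3 by chaining fresh nonterminals (Y1, Y2, …): affected rules were E → X1 X2 T; E → T X1 T; E → T T T T; T → E X1 E.

E -> X1 X1 | X1 Y1 | T Y2 | T Y3; T -> + | E Y5; X1 -> +; X2 -> ); Y1 -> X2 T; Y2 -> X1 T; Y3 -> T Y4; Y4 -> T T; Y5 -> X1 E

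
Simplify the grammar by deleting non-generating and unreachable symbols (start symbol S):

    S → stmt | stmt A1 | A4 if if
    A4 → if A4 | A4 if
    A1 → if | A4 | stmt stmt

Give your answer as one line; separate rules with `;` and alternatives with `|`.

Generating nonterminals: {A1, S}.
Reachable from S after that: {A1, S}.
Removed useless symbols: {A4} and every production mentioning them.

S → stmt | stmt A1; A1 → if | stmt stmt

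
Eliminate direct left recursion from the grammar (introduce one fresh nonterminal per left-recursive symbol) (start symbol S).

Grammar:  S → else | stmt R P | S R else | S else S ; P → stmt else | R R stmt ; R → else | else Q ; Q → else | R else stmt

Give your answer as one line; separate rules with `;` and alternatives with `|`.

Left recursion appears on S.
For S: α = {R else, else S}, β = {else, stmt R P}. Rewrite as S → β S' and S' → α S' | ε.

S → else S' | stmt R P S'; P → stmt else | R R stmt; R → else | else Q; Q → else | R else stmt; S' → R else S' | else S S' | epsilon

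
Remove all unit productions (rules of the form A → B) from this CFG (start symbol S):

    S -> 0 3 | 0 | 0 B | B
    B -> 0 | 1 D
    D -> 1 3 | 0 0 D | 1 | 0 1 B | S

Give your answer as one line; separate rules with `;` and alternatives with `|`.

Unit pairs: D ⇒* {B, S}; S ⇒* {B}.
For each unit pair (A, B), copy every non-unit production of B to A, then drop all unit productions.

S -> 0 | 1 D | 0 3 | 0 B; B -> 0 | 1 D; D -> 0 3 | 0 | 0 B | 1 D | 1 3 | 0 0 D | 1 | 0 1 B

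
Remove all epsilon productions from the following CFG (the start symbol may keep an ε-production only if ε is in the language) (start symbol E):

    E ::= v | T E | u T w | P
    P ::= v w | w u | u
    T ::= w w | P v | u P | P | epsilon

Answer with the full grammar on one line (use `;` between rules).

Nullable set = {T}.
ε ∉ L(G), so no ε-production is kept.
Add the nullable-subset variants: E → u T w gives u T w | u w.

E ::= v | T E | u T w | u w | P; P ::= v w | w u | u; T ::= w w | P v | u P | P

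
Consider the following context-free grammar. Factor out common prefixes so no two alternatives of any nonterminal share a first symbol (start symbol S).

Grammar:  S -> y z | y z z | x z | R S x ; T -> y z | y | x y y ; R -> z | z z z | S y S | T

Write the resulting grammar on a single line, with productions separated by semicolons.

S has alternatives sharing prefix 'y z': factor to S → y z S' with S' → ε | z.
T has alternatives sharing prefix 'y': factor to T → y T' with T' → z | ε.
R has alternatives sharing prefix 'z': factor to R → z R' with R' → ε | z z.

S -> x z | R S x | y z S'; T -> x y y | y T'; R -> S y S | T | z R'; S' -> ε | z; T' -> z | ε; R' -> ε | z z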